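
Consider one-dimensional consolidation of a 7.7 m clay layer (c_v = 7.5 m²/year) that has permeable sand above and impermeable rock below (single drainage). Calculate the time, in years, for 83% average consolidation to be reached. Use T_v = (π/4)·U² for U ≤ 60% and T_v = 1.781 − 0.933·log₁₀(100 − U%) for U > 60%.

t ≈ 5 years

Drainage path length: H_d = H = 7.7 m (single drainage).
U > 60%: T_v = 1.781 − 0.933·log₁₀(100 − 83) = 0.63299.
t = T_v·H_d²/c_v = 0.63299×7.7²/7.5 = 5.004 years.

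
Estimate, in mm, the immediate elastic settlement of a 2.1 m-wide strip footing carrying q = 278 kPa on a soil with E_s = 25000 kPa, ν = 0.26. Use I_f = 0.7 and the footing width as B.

S_e ≈ 15.2 mm

Immediate (elastic) settlement: S_e = q·B·(1−ν²)/E_s · I_f.
S_e = 278 × 2.1 × (1 − 0.26²) / 25000 × 0.7
    = 278 × 2.1 × 0.9324 / 25000 × 0.7
    = 0.01524 m = 15.24 mm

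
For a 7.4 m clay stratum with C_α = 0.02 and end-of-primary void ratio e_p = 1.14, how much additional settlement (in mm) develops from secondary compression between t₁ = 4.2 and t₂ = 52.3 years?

Secondary compression: S_s = C_α·H/(1+e_p)·log₁₀(t₂/t₁)
S_s = 0.02×7.4/(1+1.14)×log₁₀(52.3/4.2)
    = 0.06916 × 1.095 = 0.07575 m

S_s ≈ 75.7 mm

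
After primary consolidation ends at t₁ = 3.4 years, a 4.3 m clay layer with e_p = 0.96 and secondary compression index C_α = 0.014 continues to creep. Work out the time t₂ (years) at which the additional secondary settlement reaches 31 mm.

t₂ ≈ 34.7 years

S_s = C_α·H/(1+e_p)·log₁₀(t₂/t₁) ⇒ log₁₀(t₂/t₁) = S_s·(1+e_p)/(C_α·H).
log₁₀(t₂/t₁) = 0.031 × (1+0.96) / (0.014×4.3) = 1.009
t₂ = t₁ × 10^1.009 = 3.4 × 10.22 = 34.74 years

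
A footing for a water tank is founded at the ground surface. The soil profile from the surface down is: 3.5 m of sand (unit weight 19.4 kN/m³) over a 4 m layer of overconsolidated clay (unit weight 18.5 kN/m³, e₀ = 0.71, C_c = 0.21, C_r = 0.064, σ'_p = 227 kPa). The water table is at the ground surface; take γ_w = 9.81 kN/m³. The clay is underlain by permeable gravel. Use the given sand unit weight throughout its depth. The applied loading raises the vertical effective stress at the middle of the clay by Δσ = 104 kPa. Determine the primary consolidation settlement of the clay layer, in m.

S_c ≈ 0.0723 m

Mid-depth of clay below the ground surface: z = 3.5 + 4/2 = 5.5 m.
Total vertical stress at mid-clay: σ_v = 19.4×3.5 + 18.5×2 = 104.9 kPa.
Pore pressure: u = 9.81×(5.5 − 0) = 53.955 kPa.
Initial effective stress: σ'_0 = σ_v − u = 104.9 − 53.955 = 50.945 kPa.
Final effective stress: σ'_f = 50.945 + 104 = 154.94 kPa.
σ'_f = 154.94 ≤ σ'_p = 227 kPa, so the clay remains overconsolidated and only the recompression index applies:
S_c = C_r·H/(1+e₀)·log₁₀(σ'_f/σ'_0) = 0.064×4/1.71×log₁₀(154.94/50.945)
    = 0.14971 × 0.48306 = 0.07232 m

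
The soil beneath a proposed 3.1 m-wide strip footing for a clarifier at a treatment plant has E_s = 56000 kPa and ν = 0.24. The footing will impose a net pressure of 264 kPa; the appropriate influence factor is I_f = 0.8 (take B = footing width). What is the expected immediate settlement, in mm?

S_e ≈ 11 mm

Immediate (elastic) settlement: S_e = q·B·(1−ν²)/E_s · I_f.
S_e = 264 × 3.1 × (1 − 0.24²) / 56000 × 0.8
    = 264 × 3.1 × 0.9424 / 56000 × 0.8
    = 0.01102 m = 11.02 mm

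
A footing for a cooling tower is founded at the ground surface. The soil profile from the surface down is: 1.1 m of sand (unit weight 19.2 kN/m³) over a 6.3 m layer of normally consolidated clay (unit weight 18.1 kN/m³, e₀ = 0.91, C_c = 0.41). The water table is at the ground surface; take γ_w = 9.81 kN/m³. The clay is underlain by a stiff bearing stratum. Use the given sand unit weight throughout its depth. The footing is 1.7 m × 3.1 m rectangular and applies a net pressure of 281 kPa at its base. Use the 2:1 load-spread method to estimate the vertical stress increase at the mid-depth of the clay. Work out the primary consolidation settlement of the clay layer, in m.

Mid-depth of clay below the ground surface: z = 1.1 + 6.3/2 = 4.25 m.
Total vertical stress at mid-clay: σ_v = 19.2×1.1 + 18.1×3.15 = 78.135 kPa.
Pore pressure: u = 9.81×(4.25 − 0) = 41.693 kPa.
Initial effective stress: σ'_0 = σ_v − u = 78.135 − 41.693 = 36.442 kPa.
Stress increase at mid-clay by the 2:1 spreading method:
Δσ = qBL/((B+z)(L+z)) = 281×1.7×3.1/((1.7+4.25)(3.1+4.25)) = 33.862 kPa
Final effective stress: σ'_f = σ'_0 + Δσ = 36.442 + 33.862 = 70.304 kPa.
Normally consolidated clay, so the full stress increment lies on the virgin compression line:
S_c = C_c·H/(1+e₀)·log₁₀(σ'_f/σ'_0) = 0.41×6.3/(1+0.91)×log₁₀(70.304/36.442)
    = 1.3524 × 0.28538 = 0.3859 m

S_c ≈ 0.386 m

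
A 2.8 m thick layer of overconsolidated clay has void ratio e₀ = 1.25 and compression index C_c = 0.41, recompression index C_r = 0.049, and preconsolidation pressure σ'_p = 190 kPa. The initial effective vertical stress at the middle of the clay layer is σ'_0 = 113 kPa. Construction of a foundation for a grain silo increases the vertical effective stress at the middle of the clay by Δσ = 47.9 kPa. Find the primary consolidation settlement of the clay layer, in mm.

S_c ≈ 9.36 mm

Final effective stress: σ'_f = 113 + 47.9 = 160.9 kPa.
σ'_f = 160.9 ≤ σ'_p = 190 kPa, so the clay remains overconsolidated and only the recompression index applies:
S_c = C_r·H/(1+e₀)·log₁₀(σ'_f/σ'_0) = 0.049×2.8/2.25×log₁₀(160.9/113)
    = 0.060976 × 0.15348 = 0.009359 m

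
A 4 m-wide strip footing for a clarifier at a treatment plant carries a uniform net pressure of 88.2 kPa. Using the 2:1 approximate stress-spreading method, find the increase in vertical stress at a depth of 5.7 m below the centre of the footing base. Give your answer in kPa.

Δσ_z ≈ 36.4 kPa

By the 2:1 method the load spreads at 1 horizontal : 2 vertical, so at depth z the loaded area has grown by z in each plan dimension:
Δσ = qB/(B+z) = 88.2×4/(4+5.7) = 36.371 kPa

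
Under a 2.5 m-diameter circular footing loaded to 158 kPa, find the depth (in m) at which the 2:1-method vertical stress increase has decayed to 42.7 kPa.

2:1 spreading — at depth z the loaded area has grown by z in each plan dimension:
qD²/(D+z)² = Δσ_z ⇒ z = D(√(q/Δσ_z) − 1) = 2.5×(√(158/42.7) − 1) = 2.309 m

z ≈ 2.31 m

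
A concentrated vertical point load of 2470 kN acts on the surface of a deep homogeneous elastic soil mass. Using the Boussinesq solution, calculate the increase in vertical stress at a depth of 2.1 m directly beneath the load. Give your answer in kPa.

Boussinesq vertical stress below a point load on an elastic half-space:
Δσ_z = 3P/(2πz²) · [1 + (r/z)²]^(−5/2)
r/z = 0/2.1 = 0; [1+(r/z)²]^(−5/2) = 1.
Δσ_z = 3×2470/(2π×2.1²) × 1 = 267.42 × 1 = 267.4 kPa

Δσ_z ≈ 267 kPa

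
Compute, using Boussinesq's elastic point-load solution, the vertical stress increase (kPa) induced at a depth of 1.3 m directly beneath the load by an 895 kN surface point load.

Δσ_z ≈ 253 kPa

Boussinesq vertical stress below a point load on an elastic half-space:
Δσ_z = 3P/(2πz²) · [1 + (r/z)²]^(−5/2)
r/z = 0/1.3 = 0; [1+(r/z)²]^(−5/2) = 1.
Δσ_z = 3×895/(2π×1.3²) × 1 = 252.86 × 1 = 252.9 kPa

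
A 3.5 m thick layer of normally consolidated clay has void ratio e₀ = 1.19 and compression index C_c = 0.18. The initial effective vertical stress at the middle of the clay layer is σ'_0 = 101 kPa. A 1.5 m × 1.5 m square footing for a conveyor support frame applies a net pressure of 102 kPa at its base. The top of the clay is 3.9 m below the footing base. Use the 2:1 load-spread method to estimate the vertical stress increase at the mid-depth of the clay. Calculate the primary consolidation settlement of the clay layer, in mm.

S_c ≈ 5.43 mm

Mid-depth of clay below the footing base: z = 3.9 + 3.5/2 = 5.65 m.
Stress increase at mid-clay by the 2:1 spreading method:
Δσ = qBL/((B+z)(L+z)) = 102×1.5×1.5/((1.5+5.65)(1.5+5.65)) = 4.4892 kPa
Final effective stress: σ'_f = σ'_0 + Δσ = 101 + 4.4892 = 105.49 kPa.
Normally consolidated clay, so the full stress increment lies on the virgin compression line:
S_c = C_c·H/(1+e₀)·log₁₀(σ'_f/σ'_0) = 0.18×3.5/(1+1.19)×log₁₀(105.49/101)
    = 0.28767 × 0.01889 = 0.005434 m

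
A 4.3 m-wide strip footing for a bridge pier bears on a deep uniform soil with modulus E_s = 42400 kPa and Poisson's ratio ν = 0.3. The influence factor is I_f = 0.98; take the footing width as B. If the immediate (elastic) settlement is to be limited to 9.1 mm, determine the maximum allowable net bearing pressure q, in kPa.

q ≈ 101 kPa

S_e = q·B·(1−ν²)/E_s · I_f  ⇒  q = S_e·E_s / (B·(1−ν²)·I_f).
q = 0.0091 × 42400 / (4.3 × 0.91 × 0.98) = 100.6 kPa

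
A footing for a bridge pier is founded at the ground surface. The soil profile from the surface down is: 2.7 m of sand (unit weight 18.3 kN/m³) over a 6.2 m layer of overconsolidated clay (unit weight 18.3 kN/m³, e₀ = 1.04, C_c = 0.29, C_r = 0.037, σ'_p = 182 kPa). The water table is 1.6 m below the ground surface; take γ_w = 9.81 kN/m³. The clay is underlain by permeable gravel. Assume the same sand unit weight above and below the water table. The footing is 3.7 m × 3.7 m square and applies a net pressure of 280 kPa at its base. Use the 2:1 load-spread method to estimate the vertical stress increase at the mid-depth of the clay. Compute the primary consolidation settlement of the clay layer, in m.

S_c ≈ 0.0246 m

Mid-depth of clay below the ground surface: z = 2.7 + 6.2/2 = 5.8 m.
Total vertical stress at mid-clay: σ_v = 18.3×2.7 + 18.3×3.1 = 106.14 kPa.
Pore pressure: u = 9.81×(5.8 − 1.6) = 41.202 kPa.
Initial effective stress: σ'_0 = σ_v − u = 106.14 − 41.202 = 64.938 kPa.
Stress increase at mid-clay by the 2:1 spreading method:
Δσ = qBL/((B+z)(L+z)) = 280×3.7×3.7/((3.7+5.8)(3.7+5.8)) = 42.473 kPa
Final effective stress: σ'_f = 64.938 + 42.473 = 107.41 kPa.
σ'_f = 107.41 ≤ σ'_p = 182 kPa, so the clay remains overconsolidated and only the recompression index applies:
S_c = C_r·H/(1+e₀)·log₁₀(σ'_f/σ'_0) = 0.037×6.2/2.04×log₁₀(107.41/64.938)
    = 0.11245 × 0.21855 = 0.02458 m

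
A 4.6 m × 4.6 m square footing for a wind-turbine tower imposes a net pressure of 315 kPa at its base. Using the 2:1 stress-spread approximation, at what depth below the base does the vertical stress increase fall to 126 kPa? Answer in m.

z ≈ 2.67 m

2:1 spreading — at depth z the loaded area has grown by z in each plan dimension:
qB²/(B+z)² = Δσ_z ⇒ z = B(√(q/Δσ_z) − 1) = 4.6×(√(315/126) − 1) = 2.673 m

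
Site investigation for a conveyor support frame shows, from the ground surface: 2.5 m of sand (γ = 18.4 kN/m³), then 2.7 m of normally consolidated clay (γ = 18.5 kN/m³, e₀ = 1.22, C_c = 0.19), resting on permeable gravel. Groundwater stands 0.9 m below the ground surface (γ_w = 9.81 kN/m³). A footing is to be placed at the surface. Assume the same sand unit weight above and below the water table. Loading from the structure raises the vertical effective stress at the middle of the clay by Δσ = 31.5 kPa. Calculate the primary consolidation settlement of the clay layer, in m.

Mid-depth of clay below the ground surface: z = 2.5 + 2.7/2 = 3.85 m.
Total vertical stress at mid-clay: σ_v = 18.4×2.5 + 18.5×1.35 = 70.975 kPa.
Pore pressure: u = 9.81×(3.85 − 0.9) = 28.94 kPa.
Initial effective stress: σ'_0 = σ_v − u = 70.975 − 28.94 = 42.035 kPa.
Final effective stress: σ'_f = σ'_0 + Δσ = 42.035 + 31.5 = 73.535 kPa.
Normally consolidated clay, so the full stress increment lies on the virgin compression line:
S_c = C_c·H/(1+e₀)·log₁₀(σ'_f/σ'_0) = 0.19×2.7/(1+1.22)×log₁₀(73.535/42.035)
    = 0.23108 × 0.24288 = 0.05612 m

S_c ≈ 0.0561 m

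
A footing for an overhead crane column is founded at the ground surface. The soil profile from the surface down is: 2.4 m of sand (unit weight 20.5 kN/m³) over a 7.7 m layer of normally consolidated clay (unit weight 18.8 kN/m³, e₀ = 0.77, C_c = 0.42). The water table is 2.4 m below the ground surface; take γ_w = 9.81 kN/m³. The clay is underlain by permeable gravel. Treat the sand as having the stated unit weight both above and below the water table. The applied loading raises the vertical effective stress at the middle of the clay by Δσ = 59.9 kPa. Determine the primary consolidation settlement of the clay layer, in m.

Mid-depth of clay below the ground surface: z = 2.4 + 7.7/2 = 6.25 m.
Total vertical stress at mid-clay: σ_v = 20.5×2.4 + 18.8×3.85 = 121.58 kPa.
Pore pressure: u = 9.81×(6.25 − 2.4) = 37.769 kPa.
Initial effective stress: σ'_0 = σ_v − u = 121.58 − 37.769 = 83.811 kPa.
Final effective stress: σ'_f = σ'_0 + Δσ = 83.811 + 59.9 = 143.71 kPa.
Normally consolidated clay, so the full stress increment lies on the virgin compression line:
S_c = C_c·H/(1+e₀)·log₁₀(σ'_f/σ'_0) = 0.42×7.7/(1+0.77)×log₁₀(143.71/83.811)
    = 1.8271 × 0.23419 = 0.4279 m

S_c ≈ 0.428 m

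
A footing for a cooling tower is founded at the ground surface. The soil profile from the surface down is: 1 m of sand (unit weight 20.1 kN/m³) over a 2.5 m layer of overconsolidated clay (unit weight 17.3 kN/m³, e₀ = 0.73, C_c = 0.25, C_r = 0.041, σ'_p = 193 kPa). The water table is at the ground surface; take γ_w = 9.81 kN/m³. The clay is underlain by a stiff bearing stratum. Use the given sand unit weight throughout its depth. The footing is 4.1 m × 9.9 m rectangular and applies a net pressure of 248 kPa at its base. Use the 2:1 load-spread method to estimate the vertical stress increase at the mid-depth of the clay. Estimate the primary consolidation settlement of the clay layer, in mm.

S_c ≈ 52.3 mm

Mid-depth of clay below the ground surface: z = 1 + 2.5/2 = 2.25 m.
Total vertical stress at mid-clay: σ_v = 20.1×1 + 17.3×1.25 = 41.725 kPa.
Pore pressure: u = 9.81×(2.25 − 0) = 22.073 kPa.
Initial effective stress: σ'_0 = σ_v − u = 41.725 − 22.073 = 19.652 kPa.
Stress increase at mid-clay by the 2:1 spreading method:
Δσ = qBL/((B+z)(L+z)) = 248×4.1×9.9/((4.1+2.25)(9.9+2.25)) = 130.47 kPa
Final effective stress: σ'_f = 19.652 + 130.47 = 150.12 kPa.
σ'_f = 150.12 ≤ σ'_p = 193 kPa, so the clay remains overconsolidated and only the recompression index applies:
S_c = C_r·H/(1+e₀)·log₁₀(σ'_f/σ'_0) = 0.041×2.5/1.73×log₁₀(150.12/19.652)
    = 0.059249 × 0.88303 = 0.05232 m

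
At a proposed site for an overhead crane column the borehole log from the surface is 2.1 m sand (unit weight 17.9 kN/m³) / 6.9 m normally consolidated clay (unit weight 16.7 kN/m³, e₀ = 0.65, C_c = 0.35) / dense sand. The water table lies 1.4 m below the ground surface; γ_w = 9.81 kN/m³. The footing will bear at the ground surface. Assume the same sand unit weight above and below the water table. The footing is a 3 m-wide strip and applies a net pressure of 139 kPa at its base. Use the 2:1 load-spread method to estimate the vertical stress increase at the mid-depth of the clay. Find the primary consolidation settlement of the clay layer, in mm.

S_c ≈ 406 mm

Mid-depth of clay below the ground surface: z = 2.1 + 6.9/2 = 5.55 m.
Total vertical stress at mid-clay: σ_v = 17.9×2.1 + 16.7×3.45 = 95.205 kPa.
Pore pressure: u = 9.81×(5.55 − 1.4) = 40.712 kPa.
Initial effective stress: σ'_0 = σ_v − u = 95.205 − 40.712 = 54.493 kPa.
Stress increase at mid-clay by the 2:1 spreading method:
Δσ = qB/(B+z) = 139×3/(3+5.55) = 48.772 kPa
Final effective stress: σ'_f = σ'_0 + Δσ = 54.493 + 48.772 = 103.27 kPa.
Normally consolidated clay, so the full stress increment lies on the virgin compression line:
S_c = C_c·H/(1+e₀)·log₁₀(σ'_f/σ'_0) = 0.35×6.9/(1+0.65)×log₁₀(103.27/54.493)
    = 1.4636 × 0.27763 = 0.4063 m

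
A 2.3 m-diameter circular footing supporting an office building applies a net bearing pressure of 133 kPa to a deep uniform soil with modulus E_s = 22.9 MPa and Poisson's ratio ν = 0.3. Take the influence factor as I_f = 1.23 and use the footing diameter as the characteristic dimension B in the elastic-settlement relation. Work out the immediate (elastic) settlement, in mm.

S_e ≈ 15 mm

Immediate (elastic) settlement: S_e = q·B·(1−ν²)/E_s · I_f.
E_s = 22.9 MPa = 22900 kPa.
S_e = 133 × 2.3 × (1 − 0.3²) / 22900 × 1.23
    = 133 × 2.3 × 0.91 / 22900 × 1.23
    = 0.01495 m = 14.95 mm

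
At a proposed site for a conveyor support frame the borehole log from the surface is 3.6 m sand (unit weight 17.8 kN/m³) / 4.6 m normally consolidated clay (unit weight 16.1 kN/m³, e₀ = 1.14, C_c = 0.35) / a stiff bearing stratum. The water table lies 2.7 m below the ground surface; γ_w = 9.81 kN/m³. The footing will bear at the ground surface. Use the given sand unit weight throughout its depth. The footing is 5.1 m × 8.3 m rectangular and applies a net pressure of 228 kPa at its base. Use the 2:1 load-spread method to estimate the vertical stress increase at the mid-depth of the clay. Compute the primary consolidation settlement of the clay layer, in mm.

S_c ≈ 207 mm

Mid-depth of clay below the ground surface: z = 3.6 + 4.6/2 = 5.9 m.
Total vertical stress at mid-clay: σ_v = 17.8×3.6 + 16.1×2.3 = 101.11 kPa.
Pore pressure: u = 9.81×(5.9 − 2.7) = 31.392 kPa.
Initial effective stress: σ'_0 = σ_v − u = 101.11 − 31.392 = 69.718 kPa.
Stress increase at mid-clay by the 2:1 spreading method:
Δσ = qBL/((B+z)(L+z)) = 228×5.1×8.3/((5.1+5.9)(8.3+5.9)) = 61.788 kPa
Final effective stress: σ'_f = σ'_0 + Δσ = 69.718 + 61.788 = 131.51 kPa.
Normally consolidated clay, so the full stress increment lies on the virgin compression line:
S_c = C_c·H/(1+e₀)·log₁₀(σ'_f/σ'_0) = 0.35×4.6/(1+1.14)×log₁₀(131.51/69.718)
    = 0.75234 × 0.27561 = 0.2074 m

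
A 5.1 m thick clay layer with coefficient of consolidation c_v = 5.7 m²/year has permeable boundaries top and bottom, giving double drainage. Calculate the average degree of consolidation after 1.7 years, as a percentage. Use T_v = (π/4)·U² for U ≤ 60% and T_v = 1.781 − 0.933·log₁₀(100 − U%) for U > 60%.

Drainage path length: H_d = H/2 = 2.55 m (double drainage).
T_v = c_v·t/H_d² = 5.7×1.7/2.55² = 1.4902.
T_v = 1.4902 corresponds to the U > 60% branch:
U = 1 − 10^((1.781 − T_v)/0.933)/100 = 0.9795

U ≈ 98 %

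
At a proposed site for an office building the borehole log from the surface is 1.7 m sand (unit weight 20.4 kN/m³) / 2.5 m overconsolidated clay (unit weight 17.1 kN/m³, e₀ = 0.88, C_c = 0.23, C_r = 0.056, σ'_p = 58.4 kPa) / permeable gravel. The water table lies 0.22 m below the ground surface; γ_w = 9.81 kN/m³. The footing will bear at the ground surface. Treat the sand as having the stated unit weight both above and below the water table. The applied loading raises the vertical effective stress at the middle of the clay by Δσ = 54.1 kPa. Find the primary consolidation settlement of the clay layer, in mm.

Mid-depth of clay below the ground surface: z = 1.7 + 2.5/2 = 2.95 m.
Total vertical stress at mid-clay: σ_v = 20.4×1.7 + 17.1×1.25 = 56.055 kPa.
Pore pressure: u = 9.81×(2.95 − 0.22) = 26.781 kPa.
Initial effective stress: σ'_0 = σ_v − u = 56.055 − 26.781 = 29.274 kPa.
Final effective stress: σ'_f = 29.274 + 54.1 = 83.374 kPa.
σ'_f = 83.374 > σ'_p = 58.4 kPa, so the stress path crosses the preconsolidation pressure — recompression up to σ'_p, then virgin compression beyond:
S_c = H/(1+e₀)·[C_r·log₁₀(σ'_p/σ'_0) + C_c·log₁₀(σ'_f/σ'_p)]
    = 2.5/1.88 × [0.056×log₁₀(58.4/29.274) + 0.23×log₁₀(83.374/58.4)]
    = 1.3298 × [0.016796 + 0.035562] = 0.06963 m

S_c ≈ 69.6 mm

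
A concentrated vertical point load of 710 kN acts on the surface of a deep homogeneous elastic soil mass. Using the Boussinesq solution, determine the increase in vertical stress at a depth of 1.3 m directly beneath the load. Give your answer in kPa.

Δσ_z ≈ 201 kPa

Boussinesq vertical stress below a point load on an elastic half-space:
Δσ_z = 3P/(2πz²) · [1 + (r/z)²]^(−5/2)
r/z = 0/1.3 = 0; [1+(r/z)²]^(−5/2) = 1.
Δσ_z = 3×710/(2π×1.3²) × 1 = 200.59 × 1 = 200.6 kPa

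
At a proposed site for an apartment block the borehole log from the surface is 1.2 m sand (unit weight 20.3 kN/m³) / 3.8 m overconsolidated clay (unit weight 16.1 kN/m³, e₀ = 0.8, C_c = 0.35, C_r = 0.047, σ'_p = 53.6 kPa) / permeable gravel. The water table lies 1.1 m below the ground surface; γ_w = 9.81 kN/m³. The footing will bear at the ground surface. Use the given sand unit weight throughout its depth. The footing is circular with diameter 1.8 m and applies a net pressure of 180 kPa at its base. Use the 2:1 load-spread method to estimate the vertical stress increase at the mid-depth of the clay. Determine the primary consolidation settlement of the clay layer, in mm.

Mid-depth of clay below the ground surface: z = 1.2 + 3.8/2 = 3.1 m.
Total vertical stress at mid-clay: σ_v = 20.3×1.2 + 16.1×1.9 = 54.95 kPa.
Pore pressure: u = 9.81×(3.1 − 1.1) = 19.62 kPa.
Initial effective stress: σ'_0 = σ_v − u = 54.95 − 19.62 = 35.33 kPa.
Stress increase at mid-clay by the 2:1 spreading method:
Δσ ≈ qD²/(D+z)² = 180×1.8²/(1.8+3.1)² = 24.29 kPa
Final effective stress: σ'_f = 35.33 + 24.29 = 59.62 kPa.
σ'_f = 59.62 > σ'_p = 53.6 kPa, so the stress path crosses the preconsolidation pressure — recompression up to σ'_p, then virgin compression beyond:
S_c = H/(1+e₀)·[C_r·log₁₀(σ'_p/σ'_0) + C_c·log₁₀(σ'_f/σ'_p)]
    = 3.8/1.8 × [0.047×log₁₀(53.6/35.33) + 0.35×log₁₀(59.62/53.6)]
    = 2.1111 × [0.008508 + 0.01618] = 0.05212 m

S_c ≈ 52.1 mm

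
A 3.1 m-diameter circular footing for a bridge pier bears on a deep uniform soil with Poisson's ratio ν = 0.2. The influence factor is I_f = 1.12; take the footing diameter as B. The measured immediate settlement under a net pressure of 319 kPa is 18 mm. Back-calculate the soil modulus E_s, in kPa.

E_s ≈ 59100 kPa

S_e = q·B·(1−ν²)/E_s · I_f  ⇒  E_s = q·B·(1−ν²)·I_f / S_e.
E_s = 319 × 3.1 × 0.96 × 1.12 / 0.018 = 59070 kPa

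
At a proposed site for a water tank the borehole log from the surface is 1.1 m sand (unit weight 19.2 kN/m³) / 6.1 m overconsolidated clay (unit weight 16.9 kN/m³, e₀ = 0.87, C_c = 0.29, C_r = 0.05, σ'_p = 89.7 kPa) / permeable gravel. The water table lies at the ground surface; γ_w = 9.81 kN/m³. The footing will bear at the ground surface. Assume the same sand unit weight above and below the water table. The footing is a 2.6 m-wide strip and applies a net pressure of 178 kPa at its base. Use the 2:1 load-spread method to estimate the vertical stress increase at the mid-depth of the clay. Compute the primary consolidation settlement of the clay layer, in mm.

S_c ≈ 120 mm

Mid-depth of clay below the ground surface: z = 1.1 + 6.1/2 = 4.15 m.
Total vertical stress at mid-clay: σ_v = 19.2×1.1 + 16.9×3.05 = 72.665 kPa.
Pore pressure: u = 9.81×(4.15 − 0) = 40.712 kPa.
Initial effective stress: σ'_0 = σ_v − u = 72.665 − 40.712 = 31.953 kPa.
Stress increase at mid-clay by the 2:1 spreading method:
Δσ = qB/(B+z) = 178×2.6/(2.6+4.15) = 68.563 kPa
Final effective stress: σ'_f = 31.953 + 68.563 = 100.52 kPa.
σ'_f = 100.52 > σ'_p = 89.7 kPa, so the stress path crosses the preconsolidation pressure — recompression up to σ'_p, then virgin compression beyond:
S_c = H/(1+e₀)·[C_r·log₁₀(σ'_p/σ'_0) + C_c·log₁₀(σ'_f/σ'_p)]
    = 6.1/1.87 × [0.05×log₁₀(89.7/31.953) + 0.29×log₁₀(100.52/89.7)]
    = 3.262 × [0.022414 + 0.014343] = 0.1199 m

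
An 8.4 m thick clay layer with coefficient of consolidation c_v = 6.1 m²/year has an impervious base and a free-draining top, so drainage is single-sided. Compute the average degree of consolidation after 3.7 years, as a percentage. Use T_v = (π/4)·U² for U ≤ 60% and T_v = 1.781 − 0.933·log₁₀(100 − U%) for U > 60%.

U ≈ 63.2 %

Drainage path length: H_d = H = 8.4 m (single drainage).
T_v = c_v·t/H_d² = 6.1×3.7/8.4² = 0.31987.
T_v = 0.31987 corresponds to the U > 60% branch:
U = 1 − 10^((1.781 − T_v)/0.933)/100 = 0.6318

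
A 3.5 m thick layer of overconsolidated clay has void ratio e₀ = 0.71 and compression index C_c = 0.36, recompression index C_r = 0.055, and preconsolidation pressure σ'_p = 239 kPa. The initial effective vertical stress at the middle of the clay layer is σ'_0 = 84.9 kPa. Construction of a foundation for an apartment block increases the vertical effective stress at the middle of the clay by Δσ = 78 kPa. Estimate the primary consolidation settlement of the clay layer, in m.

Final effective stress: σ'_f = 84.9 + 78 = 162.9 kPa.
σ'_f = 162.9 ≤ σ'_p = 239 kPa, so the clay remains overconsolidated and only the recompression index applies:
S_c = C_r·H/(1+e₀)·log₁₀(σ'_f/σ'_0) = 0.055×3.5/1.71×log₁₀(162.9/84.9)
    = 0.11257 × 0.28301 = 0.03186 m

S_c ≈ 0.0319 m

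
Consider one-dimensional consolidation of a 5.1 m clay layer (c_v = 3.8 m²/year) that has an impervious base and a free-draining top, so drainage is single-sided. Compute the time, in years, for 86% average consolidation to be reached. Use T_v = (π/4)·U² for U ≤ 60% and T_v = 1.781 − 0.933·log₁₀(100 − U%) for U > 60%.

t ≈ 4.87 years

Drainage path length: H_d = H = 5.1 m (single drainage).
U > 60%: T_v = 1.781 − 0.933·log₁₀(100 − 86) = 0.71166.
t = T_v·H_d²/c_v = 0.71166×5.1²/3.8 = 4.871 years.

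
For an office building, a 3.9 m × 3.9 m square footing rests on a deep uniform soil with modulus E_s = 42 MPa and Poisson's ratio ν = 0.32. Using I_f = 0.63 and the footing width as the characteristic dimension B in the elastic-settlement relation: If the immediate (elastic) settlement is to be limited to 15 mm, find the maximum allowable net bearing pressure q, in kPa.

E_s = 42 MPa = 42000 kPa.
S_e = q·B·(1−ν²)/E_s · I_f  ⇒  q = S_e·E_s / (B·(1−ν²)·I_f).
q = 0.015 × 42000 / (3.9 × 0.8976 × 0.63) = 285.7 kPa

q ≈ 286 kPa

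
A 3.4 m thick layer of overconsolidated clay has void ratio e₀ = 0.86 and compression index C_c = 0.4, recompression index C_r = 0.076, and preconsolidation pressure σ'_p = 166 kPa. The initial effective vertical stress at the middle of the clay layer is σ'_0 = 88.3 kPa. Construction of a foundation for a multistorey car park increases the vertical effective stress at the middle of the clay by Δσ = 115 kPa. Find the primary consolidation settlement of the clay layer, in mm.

S_c ≈ 102 mm

Final effective stress: σ'_f = 88.3 + 115 = 203.3 kPa.
σ'_f = 203.3 > σ'_p = 166 kPa, so the stress path crosses the preconsolidation pressure — recompression up to σ'_p, then virgin compression beyond:
S_c = H/(1+e₀)·[C_r·log₁₀(σ'_p/σ'_0) + C_c·log₁₀(σ'_f/σ'_p)]
    = 3.4/1.86 × [0.076×log₁₀(166/88.3) + 0.4×log₁₀(203.3/166)]
    = 1.828 × [0.020835 + 0.035212] = 0.1025 m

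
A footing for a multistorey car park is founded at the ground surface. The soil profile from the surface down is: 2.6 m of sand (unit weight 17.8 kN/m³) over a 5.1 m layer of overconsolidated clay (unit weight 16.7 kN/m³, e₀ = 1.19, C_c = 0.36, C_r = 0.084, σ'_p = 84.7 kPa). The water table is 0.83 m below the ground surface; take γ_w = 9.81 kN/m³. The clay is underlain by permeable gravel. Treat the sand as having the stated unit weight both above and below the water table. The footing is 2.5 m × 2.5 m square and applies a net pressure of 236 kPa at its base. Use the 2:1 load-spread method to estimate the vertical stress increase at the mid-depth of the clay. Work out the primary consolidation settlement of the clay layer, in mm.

S_c ≈ 36.8 mm

Mid-depth of clay below the ground surface: z = 2.6 + 5.1/2 = 5.15 m.
Total vertical stress at mid-clay: σ_v = 17.8×2.6 + 16.7×2.55 = 88.865 kPa.
Pore pressure: u = 9.81×(5.15 − 0.83) = 42.379 kPa.
Initial effective stress: σ'_0 = σ_v − u = 88.865 − 42.379 = 46.486 kPa.
Stress increase at mid-clay by the 2:1 spreading method:
Δσ = qBL/((B+z)(L+z)) = 236×2.5×2.5/((2.5+5.15)(2.5+5.15)) = 25.204 kPa
Final effective stress: σ'_f = 46.486 + 25.204 = 71.69 kPa.
σ'_f = 71.69 ≤ σ'_p = 84.7 kPa, so the clay remains overconsolidated and only the recompression index applies:
S_c = C_r·H/(1+e₀)·log₁₀(σ'_f/σ'_0) = 0.084×5.1/2.19×log₁₀(71.69/46.486)
    = 0.19562 × 0.18814 = 0.0368 m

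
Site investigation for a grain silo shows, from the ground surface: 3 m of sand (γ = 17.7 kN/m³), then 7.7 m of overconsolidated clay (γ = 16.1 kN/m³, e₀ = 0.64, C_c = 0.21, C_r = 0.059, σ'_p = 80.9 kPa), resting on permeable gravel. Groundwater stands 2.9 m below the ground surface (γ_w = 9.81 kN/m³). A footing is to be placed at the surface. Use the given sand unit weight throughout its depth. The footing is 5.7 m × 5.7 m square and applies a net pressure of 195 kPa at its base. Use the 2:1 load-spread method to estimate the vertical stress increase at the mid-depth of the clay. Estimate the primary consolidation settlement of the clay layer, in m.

S_c ≈ 0.163 m

Mid-depth of clay below the ground surface: z = 3 + 7.7/2 = 6.85 m.
Total vertical stress at mid-clay: σ_v = 17.7×3 + 16.1×3.85 = 115.09 kPa.
Pore pressure: u = 9.81×(6.85 − 2.9) = 38.75 kPa.
Initial effective stress: σ'_0 = σ_v − u = 115.09 − 38.75 = 76.34 kPa.
Stress increase at mid-clay by the 2:1 spreading method:
Δσ = qBL/((B+z)(L+z)) = 195×5.7×5.7/((5.7+6.85)(5.7+6.85)) = 40.225 kPa
Final effective stress: σ'_f = 76.34 + 40.225 = 116.56 kPa.
σ'_f = 116.56 > σ'_p = 80.9 kPa, so the stress path crosses the preconsolidation pressure — recompression up to σ'_p, then virgin compression beyond:
S_c = H/(1+e₀)·[C_r·log₁₀(σ'_p/σ'_0) + C_c·log₁₀(σ'_f/σ'_p)]
    = 7.7/1.64 × [0.059×log₁₀(80.9/76.34) + 0.21×log₁₀(116.56/80.9)]
    = 4.6951 × [0.0014866 + 0.033306] = 0.1634 m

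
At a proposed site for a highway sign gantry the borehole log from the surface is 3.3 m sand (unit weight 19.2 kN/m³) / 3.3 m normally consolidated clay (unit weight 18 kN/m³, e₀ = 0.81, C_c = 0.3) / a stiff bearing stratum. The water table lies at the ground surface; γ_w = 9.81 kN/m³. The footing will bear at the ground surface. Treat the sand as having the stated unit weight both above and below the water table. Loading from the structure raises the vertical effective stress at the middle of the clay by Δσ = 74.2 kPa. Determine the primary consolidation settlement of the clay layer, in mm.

Mid-depth of clay below the ground surface: z = 3.3 + 3.3/2 = 4.95 m.
Total vertical stress at mid-clay: σ_v = 19.2×3.3 + 18×1.65 = 93.06 kPa.
Pore pressure: u = 9.81×(4.95 − 0) = 48.56 kPa.
Initial effective stress: σ'_0 = σ_v − u = 93.06 − 48.56 = 44.5 kPa.
Final effective stress: σ'_f = σ'_0 + Δσ = 44.5 + 74.2 = 118.7 kPa.
Normally consolidated clay, so the full stress increment lies on the virgin compression line:
S_c = C_c·H/(1+e₀)·log₁₀(σ'_f/σ'_0) = 0.3×3.3/(1+0.81)×log₁₀(118.7/44.5)
    = 0.54696 × 0.42609 = 0.2331 m

S_c ≈ 233 mm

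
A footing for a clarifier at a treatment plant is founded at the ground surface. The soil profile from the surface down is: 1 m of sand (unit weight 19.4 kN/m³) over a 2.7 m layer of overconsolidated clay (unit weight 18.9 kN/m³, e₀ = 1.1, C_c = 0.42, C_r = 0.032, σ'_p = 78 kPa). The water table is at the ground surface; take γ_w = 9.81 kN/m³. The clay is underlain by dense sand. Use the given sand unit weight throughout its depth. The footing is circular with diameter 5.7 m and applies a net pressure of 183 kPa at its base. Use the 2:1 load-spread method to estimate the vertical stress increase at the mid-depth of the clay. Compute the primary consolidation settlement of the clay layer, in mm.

S_c ≈ 111 mm

Mid-depth of clay below the ground surface: z = 1 + 2.7/2 = 2.35 m.
Total vertical stress at mid-clay: σ_v = 19.4×1 + 18.9×1.35 = 44.915 kPa.
Pore pressure: u = 9.81×(2.35 − 0) = 23.054 kPa.
Initial effective stress: σ'_0 = σ_v − u = 44.915 − 23.054 = 21.861 kPa.
Stress increase at mid-clay by the 2:1 spreading method:
Δσ ≈ qD²/(D+z)² = 183×5.7²/(5.7+2.35)² = 91.751 kPa
Final effective stress: σ'_f = 21.861 + 91.751 = 113.61 kPa.
σ'_f = 113.61 > σ'_p = 78 kPa, so the stress path crosses the preconsolidation pressure — recompression up to σ'_p, then virgin compression beyond:
S_c = H/(1+e₀)·[C_r·log₁₀(σ'_p/σ'_0) + C_c·log₁₀(σ'_f/σ'_p)]
    = 2.7/2.1 × [0.032×log₁₀(78/21.861) + 0.42×log₁₀(113.61/78)]
    = 1.2857 × [0.017678 + 0.068595] = 0.1109 m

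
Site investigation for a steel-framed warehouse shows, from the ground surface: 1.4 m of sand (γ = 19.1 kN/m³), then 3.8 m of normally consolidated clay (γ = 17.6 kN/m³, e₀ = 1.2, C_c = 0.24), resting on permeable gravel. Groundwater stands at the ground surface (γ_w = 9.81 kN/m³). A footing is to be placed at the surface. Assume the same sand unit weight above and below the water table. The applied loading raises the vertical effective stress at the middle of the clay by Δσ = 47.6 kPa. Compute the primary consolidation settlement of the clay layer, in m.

S_c ≈ 0.18 m

Mid-depth of clay below the ground surface: z = 1.4 + 3.8/2 = 3.3 m.
Total vertical stress at mid-clay: σ_v = 19.1×1.4 + 17.6×1.9 = 60.18 kPa.
Pore pressure: u = 9.81×(3.3 − 0) = 32.373 kPa.
Initial effective stress: σ'_0 = σ_v − u = 60.18 − 32.373 = 27.807 kPa.
Final effective stress: σ'_f = σ'_0 + Δσ = 27.807 + 47.6 = 75.407 kPa.
Normally consolidated clay, so the full stress increment lies on the virgin compression line:
S_c = C_c·H/(1+e₀)·log₁₀(σ'_f/σ'_0) = 0.24×3.8/(1+1.2)×log₁₀(75.407/27.807)
    = 0.41455 × 0.43326 = 0.1796 m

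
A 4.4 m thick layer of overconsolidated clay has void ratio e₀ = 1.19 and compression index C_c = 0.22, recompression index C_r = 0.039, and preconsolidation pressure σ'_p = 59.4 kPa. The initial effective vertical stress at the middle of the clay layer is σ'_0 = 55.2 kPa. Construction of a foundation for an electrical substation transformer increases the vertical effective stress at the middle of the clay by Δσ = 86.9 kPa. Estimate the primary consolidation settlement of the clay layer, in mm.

Final effective stress: σ'_f = 55.2 + 86.9 = 142.1 kPa.
σ'_f = 142.1 > σ'_p = 59.4 kPa, so the stress path crosses the preconsolidation pressure — recompression up to σ'_p, then virgin compression beyond:
S_c = H/(1+e₀)·[C_r·log₁₀(σ'_p/σ'_0) + C_c·log₁₀(σ'_f/σ'_p)]
    = 4.4/2.19 × [0.039×log₁₀(59.4/55.2) + 0.22×log₁₀(142.1/59.4)]
    = 2.0091 × [0.001242 + 0.083338] = 0.1699 m

S_c ≈ 170 mm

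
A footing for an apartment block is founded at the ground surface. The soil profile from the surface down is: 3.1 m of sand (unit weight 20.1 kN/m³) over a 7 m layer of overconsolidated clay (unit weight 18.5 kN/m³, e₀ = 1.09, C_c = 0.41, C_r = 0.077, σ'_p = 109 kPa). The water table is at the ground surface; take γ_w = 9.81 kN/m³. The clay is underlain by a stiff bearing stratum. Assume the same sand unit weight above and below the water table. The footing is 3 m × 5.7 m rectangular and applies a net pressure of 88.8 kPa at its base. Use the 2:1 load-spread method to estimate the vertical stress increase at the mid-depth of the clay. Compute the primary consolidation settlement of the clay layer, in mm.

Mid-depth of clay below the ground surface: z = 3.1 + 7/2 = 6.6 m.
Total vertical stress at mid-clay: σ_v = 20.1×3.1 + 18.5×3.5 = 127.06 kPa.
Pore pressure: u = 9.81×(6.6 − 0) = 64.746 kPa.
Initial effective stress: σ'_0 = σ_v − u = 127.06 − 64.746 = 62.314 kPa.
Stress increase at mid-clay by the 2:1 spreading method:
Δσ = qBL/((B+z)(L+z)) = 88.8×3×5.7/((3+6.6)(5.7+6.6)) = 12.86 kPa
Final effective stress: σ'_f = 62.314 + 12.86 = 75.174 kPa.
σ'_f = 75.174 ≤ σ'_p = 109 kPa, so the clay remains overconsolidated and only the recompression index applies:
S_c = C_r·H/(1+e₀)·log₁₀(σ'_f/σ'_0) = 0.077×7/2.09×log₁₀(75.174/62.314)
    = 0.2579 × 0.081482 = 0.02101 m

S_c ≈ 21 mm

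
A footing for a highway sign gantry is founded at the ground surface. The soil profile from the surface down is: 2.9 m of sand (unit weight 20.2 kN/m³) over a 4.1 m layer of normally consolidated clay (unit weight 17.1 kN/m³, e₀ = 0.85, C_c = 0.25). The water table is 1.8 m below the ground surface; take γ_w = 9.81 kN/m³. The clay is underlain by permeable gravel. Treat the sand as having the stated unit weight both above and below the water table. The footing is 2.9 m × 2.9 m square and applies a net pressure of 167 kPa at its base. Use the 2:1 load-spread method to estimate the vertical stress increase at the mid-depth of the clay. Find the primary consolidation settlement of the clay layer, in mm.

S_c ≈ 74.6 mm

Mid-depth of clay below the ground surface: z = 2.9 + 4.1/2 = 4.95 m.
Total vertical stress at mid-clay: σ_v = 20.2×2.9 + 17.1×2.05 = 93.635 kPa.
Pore pressure: u = 9.81×(4.95 − 1.8) = 30.902 kPa.
Initial effective stress: σ'_0 = σ_v − u = 93.635 − 30.902 = 62.733 kPa.
Stress increase at mid-clay by the 2:1 spreading method:
Δσ = qBL/((B+z)(L+z)) = 167×2.9×2.9/((2.9+4.95)(2.9+4.95)) = 22.792 kPa
Final effective stress: σ'_f = σ'_0 + Δσ = 62.733 + 22.792 = 85.525 kPa.
Normally consolidated clay, so the full stress increment lies on the virgin compression line:
S_c = C_c·H/(1+e₀)·log₁₀(σ'_f/σ'_0) = 0.25×4.1/(1+0.85)×log₁₀(85.525/62.733)
    = 0.55405 × 0.1346 = 0.07458 m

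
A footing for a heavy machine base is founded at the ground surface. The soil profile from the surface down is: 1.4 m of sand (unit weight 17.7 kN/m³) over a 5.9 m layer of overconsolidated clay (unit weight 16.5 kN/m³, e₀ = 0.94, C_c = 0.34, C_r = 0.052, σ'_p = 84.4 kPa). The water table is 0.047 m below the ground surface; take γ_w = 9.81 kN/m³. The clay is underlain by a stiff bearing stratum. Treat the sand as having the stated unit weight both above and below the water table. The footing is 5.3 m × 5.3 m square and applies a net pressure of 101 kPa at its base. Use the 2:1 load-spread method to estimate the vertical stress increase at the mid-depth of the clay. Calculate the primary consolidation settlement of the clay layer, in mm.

S_c ≈ 46.7 mm

Mid-depth of clay below the ground surface: z = 1.4 + 5.9/2 = 4.35 m.
Total vertical stress at mid-clay: σ_v = 17.7×1.4 + 16.5×2.95 = 73.455 kPa.
Pore pressure: u = 9.81×(4.35 − 0.047) = 42.212 kPa.
Initial effective stress: σ'_0 = σ_v − u = 73.455 − 42.212 = 31.243 kPa.
Stress increase at mid-clay by the 2:1 spreading method:
Δσ = qBL/((B+z)(L+z)) = 101×5.3×5.3/((5.3+4.35)(5.3+4.35)) = 30.466 kPa
Final effective stress: σ'_f = 31.243 + 30.466 = 61.709 kPa.
σ'_f = 61.709 ≤ σ'_p = 84.4 kPa, so the clay remains overconsolidated and only the recompression index applies:
S_c = C_r·H/(1+e₀)·log₁₀(σ'_f/σ'_0) = 0.052×5.9/1.94×log₁₀(61.709/31.243)
    = 0.15814 × 0.2956 = 0.04675 m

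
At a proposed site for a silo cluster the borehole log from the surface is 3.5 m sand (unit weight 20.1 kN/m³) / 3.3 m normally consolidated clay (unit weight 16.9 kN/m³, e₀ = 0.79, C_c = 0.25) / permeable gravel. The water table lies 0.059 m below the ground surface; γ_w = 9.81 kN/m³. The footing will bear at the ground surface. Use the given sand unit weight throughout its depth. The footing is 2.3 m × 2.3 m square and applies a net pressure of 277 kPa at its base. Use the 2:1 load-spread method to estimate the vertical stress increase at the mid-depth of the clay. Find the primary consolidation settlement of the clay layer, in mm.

Mid-depth of clay below the ground surface: z = 3.5 + 3.3/2 = 5.15 m.
Total vertical stress at mid-clay: σ_v = 20.1×3.5 + 16.9×1.65 = 98.235 kPa.
Pore pressure: u = 9.81×(5.15 − 0.059) = 49.943 kPa.
Initial effective stress: σ'_0 = σ_v − u = 98.235 − 49.943 = 48.292 kPa.
Stress increase at mid-clay by the 2:1 spreading method:
Δσ = qBL/((B+z)(L+z)) = 277×2.3×2.3/((2.3+5.15)(2.3+5.15)) = 26.401 kPa
Final effective stress: σ'_f = σ'_0 + Δσ = 48.292 + 26.401 = 74.693 kPa.
Normally consolidated clay, so the full stress increment lies on the virgin compression line:
S_c = C_c·H/(1+e₀)·log₁₀(σ'_f/σ'_0) = 0.25×3.3/(1+0.79)×log₁₀(74.693/48.292)
    = 0.46089 × 0.1894 = 0.08729 m

S_c ≈ 87.3 mm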